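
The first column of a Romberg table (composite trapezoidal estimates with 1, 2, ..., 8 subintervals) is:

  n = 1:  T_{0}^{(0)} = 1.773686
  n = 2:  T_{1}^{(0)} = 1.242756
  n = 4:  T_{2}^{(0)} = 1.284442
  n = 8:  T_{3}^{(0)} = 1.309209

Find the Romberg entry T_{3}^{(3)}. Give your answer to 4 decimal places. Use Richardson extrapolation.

Richardson extrapolation on the trapezoidal column (denominator 4−1=3):
T_{1}^{(1)} = 1.242756 + (1.242756 − 1.773686)/3 = 1.065779
T_{2}^{(1)} = 1.284442 + (1.284442 − 1.242756)/3 = 1.298337
T_{3}^{(1)} = (4·1.309209 − 1.284442) / 3 = 1.317465
T_{2}^{(2)} = (16·1.298337 − 1.065779) / 15 = 1.313841
T_{3}^{(2)} = (16·1.317465 − 1.298337) / 15 = 1.318740
T_{3}^{(3)} = (64·1.318740 − 1.313841) / 63 = 1.318818

1.3188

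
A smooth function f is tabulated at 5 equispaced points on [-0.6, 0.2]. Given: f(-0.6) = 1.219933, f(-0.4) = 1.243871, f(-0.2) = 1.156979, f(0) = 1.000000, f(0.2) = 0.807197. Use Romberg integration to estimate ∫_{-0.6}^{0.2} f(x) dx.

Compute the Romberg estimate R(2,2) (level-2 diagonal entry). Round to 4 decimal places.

0.8878

R(0,0) (trapezoid, 1 panel, h=0.8000): 0.810852
R(1,0) (trapezoid, 2 panels, h=0.4000): 0.868218
R(2,0) (trapezoid, 4 panels, h=0.2000): 0.882883
R(1,1) = 0.868218 + (0.868218 − 0.810852)/3 = 0.887340
R(2,1) = 0.882883 + (0.882883 − 0.868218)/3 = 0.887771
R(2,2) = 0.887771 + (0.887771 − 0.887340)/15 = 0.887800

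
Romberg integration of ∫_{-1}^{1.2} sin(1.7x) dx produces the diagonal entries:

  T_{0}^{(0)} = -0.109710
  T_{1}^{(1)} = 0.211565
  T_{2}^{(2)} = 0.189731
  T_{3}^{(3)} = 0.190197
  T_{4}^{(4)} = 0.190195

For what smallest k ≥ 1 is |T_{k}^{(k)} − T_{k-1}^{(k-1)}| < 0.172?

|T_{1}^{(1)} − T_{0}^{(0)}| = 0.321275 ≥ 0.172
|T_{2}^{(2)} − T_{1}^{(1)}| = 0.021834 < 0.172

k = 2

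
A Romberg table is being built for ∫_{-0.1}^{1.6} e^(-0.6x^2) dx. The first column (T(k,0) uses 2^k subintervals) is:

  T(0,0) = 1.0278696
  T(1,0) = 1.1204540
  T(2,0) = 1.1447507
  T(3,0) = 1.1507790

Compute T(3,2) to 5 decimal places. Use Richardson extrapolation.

Richardson extrapolation on the trapezoidal column (denominator 4−1=3):
T(2,1) = (4·1.1447507 − 1.1204540) / 3 = 1.1528496
T(3,1) = 1.1507790 + (1.1507790 − 1.1447507)/3 = 1.1527884
T(3,2) = (16·1.1527884 − 1.1528496) / 15 = 1.1527843

1.15278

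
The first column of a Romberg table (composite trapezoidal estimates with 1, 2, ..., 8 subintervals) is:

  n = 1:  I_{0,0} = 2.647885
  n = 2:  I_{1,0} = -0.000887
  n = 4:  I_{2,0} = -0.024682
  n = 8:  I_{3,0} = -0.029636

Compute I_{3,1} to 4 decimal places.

-0.0313

Richardson extrapolation on the trapezoidal column (denominator 4−1=3):
I_{3,1} = -0.029636 + (-0.029636 − (-0.024682))/3 = -0.031287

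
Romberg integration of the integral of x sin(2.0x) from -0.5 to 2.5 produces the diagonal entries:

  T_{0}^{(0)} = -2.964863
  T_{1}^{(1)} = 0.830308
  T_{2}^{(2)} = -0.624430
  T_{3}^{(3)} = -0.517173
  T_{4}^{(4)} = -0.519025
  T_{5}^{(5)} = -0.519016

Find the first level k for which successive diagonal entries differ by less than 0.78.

|T_{1}^{(1)} − T_{0}^{(0)}| = 3.795171 ≥ 0.78
|T_{2}^{(2)} − T_{1}^{(1)}| = 1.454738 ≥ 0.78
|T_{3}^{(3)} − T_{2}^{(2)}| = 0.107257 < 0.78

k = 3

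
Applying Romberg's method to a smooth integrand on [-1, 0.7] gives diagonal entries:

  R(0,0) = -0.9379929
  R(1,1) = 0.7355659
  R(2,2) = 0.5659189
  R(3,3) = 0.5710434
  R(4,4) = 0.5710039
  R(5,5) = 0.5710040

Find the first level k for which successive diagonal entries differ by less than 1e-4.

k = 4

|R(1,1) − R(0,0)| = 1.6735588 ≥ 1e-4
|R(2,2) − R(1,1)| = 0.1696470 ≥ 1e-4
|R(3,3) − R(2,2)| = 0.0051245 ≥ 1e-4
|R(4,4) − R(3,3)| = 0.0000395 < 1e-4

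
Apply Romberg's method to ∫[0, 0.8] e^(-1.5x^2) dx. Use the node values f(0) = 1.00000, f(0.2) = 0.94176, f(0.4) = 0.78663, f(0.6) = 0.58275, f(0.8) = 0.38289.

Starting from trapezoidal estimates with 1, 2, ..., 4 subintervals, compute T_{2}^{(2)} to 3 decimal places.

T_{0}^{(0)} (trapezoid, 1 panel, h=0.8000): 0.55316
T_{1}^{(0)} (trapezoid, 2 panels, h=0.4000): 0.59123
T_{2}^{(0)} (trapezoid, 4 panels, h=0.2000): 0.60052
T_{1}^{(1)} = 0.59123 + (0.59123 − 0.55316)/3 = 0.60392
T_{2}^{(1)} = 0.60052 + (0.60052 − 0.59123)/3 = 0.60362
T_{2}^{(2)} = 0.60362 + (0.60362 − 0.60392)/15 = 0.60360

0.604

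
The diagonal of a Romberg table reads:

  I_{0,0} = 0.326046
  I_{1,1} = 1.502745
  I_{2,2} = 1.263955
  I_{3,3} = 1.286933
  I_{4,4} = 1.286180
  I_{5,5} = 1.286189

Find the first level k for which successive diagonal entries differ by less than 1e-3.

|I_{1,1} − I_{0,0}| = 1.176699 ≥ 1e-3
|I_{2,2} − I_{1,1}| = 0.238790 ≥ 1e-3
|I_{3,3} − I_{2,2}| = 0.022978 ≥ 1e-3
|I_{4,4} − I_{3,3}| = 0.000753 < 1e-3

k = 4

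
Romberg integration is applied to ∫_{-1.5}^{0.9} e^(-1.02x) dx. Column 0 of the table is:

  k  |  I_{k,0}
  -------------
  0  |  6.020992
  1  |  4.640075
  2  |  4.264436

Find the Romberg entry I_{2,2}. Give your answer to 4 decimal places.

Richardson extrapolation on the trapezoidal column (denominator 4−1=3):
I_{1,1} = 4.640075 + (4.640075 − 6.020992)/3 = 4.179769
I_{2,1} = (4·4.264436 − 4.640075) / 3 = 4.139223
I_{2,2} = (16·4.139223 − 4.179769) / 15 = 4.136520

4.1365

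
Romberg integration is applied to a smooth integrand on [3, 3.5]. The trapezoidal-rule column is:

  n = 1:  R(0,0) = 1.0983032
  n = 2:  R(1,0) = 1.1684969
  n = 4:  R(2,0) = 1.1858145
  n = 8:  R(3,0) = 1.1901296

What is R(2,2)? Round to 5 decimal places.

1.19157

R(1,1) = 1.1684969 + (1.1684969 − 1.0983032)/3 = 1.1918948
R(2,1) = (4·1.1858145 − 1.1684969) / 3 = 1.1915870
R(2,2) = 1.1915870 + (1.1915870 − 1.1918948)/15 = 1.1915665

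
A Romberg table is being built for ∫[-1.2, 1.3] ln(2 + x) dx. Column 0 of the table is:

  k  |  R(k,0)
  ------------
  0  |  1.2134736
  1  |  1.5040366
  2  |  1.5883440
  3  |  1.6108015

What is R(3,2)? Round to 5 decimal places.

1.61841

Richardson extrapolation on the trapezoidal column (denominator 4−1=3):
R(2,1) = (4·1.5883440 − 1.5040366) / 3 = 1.6164465
R(3,1) = 1.6108015 + (1.6108015 − 1.5883440)/3 = 1.6182873
R(3,2) = (16·1.6182873 − 1.6164465) / 15 = 1.6184100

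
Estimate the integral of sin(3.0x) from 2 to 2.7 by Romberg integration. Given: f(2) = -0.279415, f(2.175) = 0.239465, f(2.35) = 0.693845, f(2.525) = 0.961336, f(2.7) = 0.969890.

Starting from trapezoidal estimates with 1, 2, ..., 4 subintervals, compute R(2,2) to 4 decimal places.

R(0,0) (trapezoid, 1 panel, h=0.7000): 0.241666
R(1,0) (trapezoid, 2 panels, h=0.3500): 0.363679
R(2,0) (trapezoid, 4 panels, h=0.1750): 0.391980
R(1,1) = 0.363679 + (0.363679 − 0.241666)/3 = 0.404350
R(2,1) = 0.391980 + (0.391980 − 0.363679)/3 = 0.401414
R(2,2) = 0.401414 + (0.401414 − 0.404350)/15 = 0.401218

0.4012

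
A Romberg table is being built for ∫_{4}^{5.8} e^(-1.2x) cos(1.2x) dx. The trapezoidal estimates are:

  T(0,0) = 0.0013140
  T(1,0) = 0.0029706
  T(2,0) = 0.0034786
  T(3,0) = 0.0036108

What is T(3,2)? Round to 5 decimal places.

T(2,1) = (4·0.0034786 − 0.0029706) / 3 = 0.0036479
T(3,1) = 0.0036108 + (0.0036108 − 0.0034786)/3 = 0.0036549
T(3,2) = 0.0036549 + (0.0036549 − 0.0036479)/15 = 0.0036554
(Column j=1 coincides with Simpson's rule on the same nodes.)

0.00366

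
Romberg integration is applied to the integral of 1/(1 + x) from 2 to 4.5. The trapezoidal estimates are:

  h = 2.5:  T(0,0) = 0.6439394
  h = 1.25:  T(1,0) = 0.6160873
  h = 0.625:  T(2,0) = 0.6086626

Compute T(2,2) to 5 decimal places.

Richardson extrapolation on the trapezoidal column (denominator 4−1=3):
T(1,1) = 0.6160873 + (0.6160873 − 0.6439394)/3 = 0.6068033
T(2,1) = (4·0.6086626 − 0.6160873) / 3 = 0.6061877
T(2,2) = 0.6061877 + (0.6061877 − 0.6068033)/15 = 0.6061467

0.60615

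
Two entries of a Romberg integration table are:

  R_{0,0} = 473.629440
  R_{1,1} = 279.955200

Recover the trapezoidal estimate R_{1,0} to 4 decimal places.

From R_{1,1} = (4·R_{1,0} − R_{0,0})/3, solve for R_{1,0}:
4·R_{1,0} = 3·279.955200 + 473.629440 = 1313.495040
R_{1,0} = 328.373760

328.3738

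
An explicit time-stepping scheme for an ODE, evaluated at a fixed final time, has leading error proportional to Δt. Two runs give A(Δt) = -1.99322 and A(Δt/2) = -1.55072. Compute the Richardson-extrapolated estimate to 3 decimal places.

-1.108

Extrapolated value = (2·A(Δt/2) − A(Δt)) / (2 − 1)
= (2·(-1.55072) − (-1.99322)) / 1
= -1.10822 / 1 = -1.10822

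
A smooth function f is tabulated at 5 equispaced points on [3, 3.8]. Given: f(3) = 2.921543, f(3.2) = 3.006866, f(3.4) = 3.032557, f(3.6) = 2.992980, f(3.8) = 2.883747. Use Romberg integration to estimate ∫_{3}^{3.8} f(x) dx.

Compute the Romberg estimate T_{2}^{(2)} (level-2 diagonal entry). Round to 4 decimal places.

T_{0}^{(0)} (trapezoid, 1 panel, h=0.8000): 2.322116
T_{1}^{(0)} (trapezoid, 2 panels, h=0.4000): 2.374081
T_{2}^{(0)} (trapezoid, 4 panels, h=0.2000): 2.387010
T_{1}^{(1)} = 2.374081 + (2.374081 − 2.322116)/3 = 2.391403
T_{2}^{(1)} = 2.387010 + (2.387010 − 2.374081)/3 = 2.391320
T_{2}^{(2)} = 2.391320 + (2.391320 − 2.391403)/15 = 2.391314

2.3913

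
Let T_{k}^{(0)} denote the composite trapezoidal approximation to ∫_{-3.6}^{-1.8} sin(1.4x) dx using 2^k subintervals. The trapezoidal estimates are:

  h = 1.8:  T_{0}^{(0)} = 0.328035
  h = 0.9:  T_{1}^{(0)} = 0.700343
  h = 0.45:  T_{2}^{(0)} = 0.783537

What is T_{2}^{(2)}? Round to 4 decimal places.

T_{1}^{(1)} = 0.700343 + (0.700343 − 0.328035)/3 = 0.824446
T_{2}^{(1)} = 0.783537 + (0.783537 − 0.700343)/3 = 0.811268
T_{2}^{(2)} = (16·0.811268 − 0.824446) / 15 = 0.810389

0.8104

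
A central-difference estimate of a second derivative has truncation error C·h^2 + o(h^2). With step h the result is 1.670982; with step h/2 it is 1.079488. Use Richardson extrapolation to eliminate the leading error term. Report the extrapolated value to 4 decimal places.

The leading error scales as h^2; refining by a factor of 2 reduces it by 2^2 = 4.
Extrapolated value = (4·A(h/2) − A(h)) / (4 − 1)
= (4·1.079488 − 1.670982) / 3
= 2.646970 / 3 = 0.882323

0.8823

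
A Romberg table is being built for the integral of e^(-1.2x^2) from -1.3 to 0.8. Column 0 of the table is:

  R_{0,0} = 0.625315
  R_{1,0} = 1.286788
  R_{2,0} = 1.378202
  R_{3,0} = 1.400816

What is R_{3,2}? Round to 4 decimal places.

1.4083

R_{2,1} = 1.378202 + (1.378202 − 1.286788)/3 = 1.408673
R_{3,1} = 1.400816 + (1.400816 − 1.378202)/3 = 1.408354
R_{3,2} = (16·1.408354 − 1.408673) / 15 = 1.408333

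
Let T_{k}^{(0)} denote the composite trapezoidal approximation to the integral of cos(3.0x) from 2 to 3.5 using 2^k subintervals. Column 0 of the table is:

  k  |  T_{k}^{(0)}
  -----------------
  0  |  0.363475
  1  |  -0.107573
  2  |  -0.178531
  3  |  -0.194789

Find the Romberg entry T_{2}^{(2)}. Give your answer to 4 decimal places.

T_{1}^{(1)} = -0.107573 + (-0.107573 − 0.363475)/3 = -0.264589
T_{2}^{(1)} = -0.178531 + (-0.178531 − (-0.107573))/3 = -0.202184
T_{2}^{(2)} = (16·(-0.202184) − (-0.264589)) / 15 = -0.198024

-0.1980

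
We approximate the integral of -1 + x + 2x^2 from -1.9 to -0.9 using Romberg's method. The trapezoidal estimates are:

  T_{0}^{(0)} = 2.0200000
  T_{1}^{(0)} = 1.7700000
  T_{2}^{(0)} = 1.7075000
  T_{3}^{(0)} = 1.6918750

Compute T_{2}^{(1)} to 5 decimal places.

T_{2}^{(1)} = (4·1.7075000 − 1.7700000) / 3 = 1.6866667

1.68667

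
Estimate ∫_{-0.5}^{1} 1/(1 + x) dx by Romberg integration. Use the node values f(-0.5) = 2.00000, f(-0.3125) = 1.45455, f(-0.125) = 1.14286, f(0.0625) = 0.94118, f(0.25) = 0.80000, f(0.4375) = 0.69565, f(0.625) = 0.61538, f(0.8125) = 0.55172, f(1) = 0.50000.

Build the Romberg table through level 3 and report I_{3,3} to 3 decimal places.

1.386

I_{0,0} (trapezoid, 1 panel, h=1.5000): 1.87500
I_{1,0} (trapezoid, 2 panels, h=0.7500): 1.53750
I_{2,0} (trapezoid, 4 panels, h=0.3750): 1.42809
I_{3,0} (trapezoid, 8 panels, h=0.1875): 1.39713
I_{1,1} = 1.53750 + (1.53750 − 1.87500)/3 = 1.42500
I_{2,1} = 1.42809 + (1.42809 − 1.53750)/3 = 1.39162
I_{3,1} = 1.39713 + (1.39713 − 1.42809)/3 = 1.38681
I_{2,2} = 1.39162 + (1.39162 − 1.42500)/15 = 1.38939
I_{3,2} = 1.38681 + (1.38681 − 1.39162)/15 = 1.38649
I_{3,3} = 1.38649 + (1.38649 − 1.38939)/63 = 1.38644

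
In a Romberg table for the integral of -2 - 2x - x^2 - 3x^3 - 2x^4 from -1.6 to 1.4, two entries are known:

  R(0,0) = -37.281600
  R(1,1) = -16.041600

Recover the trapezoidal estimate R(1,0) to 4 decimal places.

-21.3516

From R(1,1) = (4·R(1,0) − R(0,0))/3, solve for R(1,0):
4·R(1,0) = 3·(-16.041600) + (-37.281600) = -85.406400
R(1,0) = -21.351600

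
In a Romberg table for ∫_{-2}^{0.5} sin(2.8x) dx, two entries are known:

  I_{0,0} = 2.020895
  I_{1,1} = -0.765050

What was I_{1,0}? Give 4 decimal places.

-0.0686

From I_{1,1} = (4·I_{1,0} − I_{0,0})/3, solve for I_{1,0}:
4·I_{1,0} = 3·(-0.765050) + 2.020895 = -0.274255
I_{1,0} = -0.068564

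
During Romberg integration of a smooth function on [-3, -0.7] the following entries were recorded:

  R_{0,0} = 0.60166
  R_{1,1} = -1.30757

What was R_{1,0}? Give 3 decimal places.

-0.830

From R_{1,1} = (4·R_{1,0} − R_{0,0})/3, solve for R_{1,0}:
4·R_{1,0} = 3·(-1.30757) + 0.60166 = -3.32105
R_{1,0} = -0.83026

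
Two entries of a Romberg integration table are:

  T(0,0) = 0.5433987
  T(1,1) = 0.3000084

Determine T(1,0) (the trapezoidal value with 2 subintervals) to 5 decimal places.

0.36086

From T(1,1) = (4·T(1,0) − T(0,0))/3, solve for T(1,0):
4·T(1,0) = 3·0.3000084 + 0.5433987 = 1.4434239
T(1,0) = 0.3608560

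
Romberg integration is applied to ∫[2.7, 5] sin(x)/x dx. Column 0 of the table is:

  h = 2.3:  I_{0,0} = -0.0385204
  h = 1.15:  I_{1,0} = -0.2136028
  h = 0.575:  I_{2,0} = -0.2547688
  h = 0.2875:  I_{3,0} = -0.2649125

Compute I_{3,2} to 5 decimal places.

Richardson extrapolation on the trapezoidal column (denominator 4−1=3):
I_{2,1} = -0.2547688 + (-0.2547688 − (-0.2136028))/3 = -0.2684908
I_{3,1} = (4·(-0.2649125) − (-0.2547688)) / 3 = -0.2682937
I_{3,2} = -0.2682937 + (-0.2682937 − (-0.2684908))/15 = -0.2682806

-0.26828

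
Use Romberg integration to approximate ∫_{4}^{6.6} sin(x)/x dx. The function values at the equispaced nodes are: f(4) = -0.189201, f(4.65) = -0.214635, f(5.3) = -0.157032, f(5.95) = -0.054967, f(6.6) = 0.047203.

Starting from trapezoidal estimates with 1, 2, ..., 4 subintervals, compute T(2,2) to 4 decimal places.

-0.3324

T(0,0) (trapezoid, 1 panel, h=2.6000): -0.184597
T(1,0) (trapezoid, 2 panels, h=1.3000): -0.296440
T(2,0) (trapezoid, 4 panels, h=0.6500): -0.323461
T(1,1) = -0.296440 + (-0.296440 − (-0.184597))/3 = -0.333721
T(2,1) = -0.323461 + (-0.323461 − (-0.296440))/3 = -0.332468
T(2,2) = -0.332468 + (-0.332468 − (-0.333721))/15 = -0.332384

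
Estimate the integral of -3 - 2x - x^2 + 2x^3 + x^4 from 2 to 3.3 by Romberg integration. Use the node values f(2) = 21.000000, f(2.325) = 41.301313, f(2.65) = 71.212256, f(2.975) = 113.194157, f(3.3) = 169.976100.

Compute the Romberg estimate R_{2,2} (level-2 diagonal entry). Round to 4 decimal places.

R_{0,0} (trapezoid, 1 panel, h=1.3000): 124.134465
R_{1,0} (trapezoid, 2 panels, h=0.6500): 108.355199
R_{2,0} (trapezoid, 4 panels, h=0.3250): 104.388627
R_{1,1} = 108.355199 + (108.355199 − 124.134465)/3 = 103.095444
R_{2,1} = 104.388627 + (104.388627 − 108.355199)/3 = 103.066436
R_{2,2} = 103.066436 + (103.066436 − 103.095444)/15 = 103.064502

103.0645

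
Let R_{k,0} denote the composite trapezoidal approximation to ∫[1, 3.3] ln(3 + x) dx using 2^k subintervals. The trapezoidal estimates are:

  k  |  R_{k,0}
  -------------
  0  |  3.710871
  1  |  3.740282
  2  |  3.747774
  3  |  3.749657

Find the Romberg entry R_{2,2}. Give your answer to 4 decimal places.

Richardson extrapolation on the trapezoidal column (denominator 4−1=3):
R_{1,1} = 3.740282 + (3.740282 − 3.710871)/3 = 3.750086
R_{2,1} = 3.747774 + (3.747774 − 3.740282)/3 = 3.750271
R_{2,2} = (16·3.750271 − 3.750086) / 15 = 3.750283

3.7503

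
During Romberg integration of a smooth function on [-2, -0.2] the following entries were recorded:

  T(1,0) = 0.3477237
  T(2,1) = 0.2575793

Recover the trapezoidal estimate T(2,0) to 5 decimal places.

0.28012

From T(2,1) = (4·T(2,0) − T(1,0))/3, solve for T(2,0):
4·T(2,0) = 3·0.2575793 + 0.3477237 = 1.1204616
T(2,0) = 0.2801154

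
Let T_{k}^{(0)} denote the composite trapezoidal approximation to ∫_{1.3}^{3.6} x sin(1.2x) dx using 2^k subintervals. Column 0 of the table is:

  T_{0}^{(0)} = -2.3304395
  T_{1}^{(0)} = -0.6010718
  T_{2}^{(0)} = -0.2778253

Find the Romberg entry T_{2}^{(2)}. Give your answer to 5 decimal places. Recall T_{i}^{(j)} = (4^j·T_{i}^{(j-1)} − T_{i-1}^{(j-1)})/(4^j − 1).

-0.17977

T_{1}^{(1)} = -0.6010718 + (-0.6010718 − (-2.3304395))/3 = -0.0246159
T_{2}^{(1)} = (4·(-0.2778253) − (-0.6010718)) / 3 = -0.1700765
T_{2}^{(2)} = -0.1700765 + (-0.1700765 − (-0.0246159))/15 = -0.1797739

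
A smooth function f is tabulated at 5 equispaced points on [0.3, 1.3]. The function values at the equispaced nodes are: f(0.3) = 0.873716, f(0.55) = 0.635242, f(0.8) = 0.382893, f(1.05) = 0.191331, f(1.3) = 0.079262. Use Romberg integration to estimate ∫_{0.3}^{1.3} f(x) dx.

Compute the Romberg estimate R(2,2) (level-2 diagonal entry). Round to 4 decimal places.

R(0,0) (trapezoid, 1 panel, h=1.0000): 0.476489
R(1,0) (trapezoid, 2 panels, h=0.5000): 0.429691
R(2,0) (trapezoid, 4 panels, h=0.2500): 0.421489
R(1,1) = 0.429691 + (0.429691 − 0.476489)/3 = 0.414092
R(2,1) = 0.421489 + (0.421489 − 0.429691)/3 = 0.418755
R(2,2) = 0.418755 + (0.418755 − 0.414092)/15 = 0.419066

0.4191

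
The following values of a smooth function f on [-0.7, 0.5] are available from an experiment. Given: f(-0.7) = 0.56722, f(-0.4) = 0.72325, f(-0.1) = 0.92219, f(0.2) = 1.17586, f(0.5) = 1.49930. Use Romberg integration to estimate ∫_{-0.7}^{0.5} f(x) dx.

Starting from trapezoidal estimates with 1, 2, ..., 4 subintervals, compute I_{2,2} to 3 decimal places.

I_{0,0} (trapezoid, 1 panel, h=1.2000): 1.23991
I_{1,0} (trapezoid, 2 panels, h=0.6000): 1.17327
I_{2,0} (trapezoid, 4 panels, h=0.3000): 1.15637
I_{1,1} = 1.17327 + (1.17327 − 1.23991)/3 = 1.15106
I_{2,1} = 1.15637 + (1.15637 − 1.17327)/3 = 1.15074
I_{2,2} = 1.15074 + (1.15074 − 1.15106)/15 = 1.15072

1.151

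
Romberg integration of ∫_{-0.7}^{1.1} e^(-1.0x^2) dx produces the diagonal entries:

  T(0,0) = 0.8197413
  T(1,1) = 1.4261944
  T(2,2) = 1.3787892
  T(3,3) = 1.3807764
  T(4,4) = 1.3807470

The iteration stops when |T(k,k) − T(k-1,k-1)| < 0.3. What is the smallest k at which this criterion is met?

k = 2

|T(1,1) − T(0,0)| = 0.6064531 ≥ 0.3
|T(2,2) − T(1,1)| = 0.0474052 < 0.3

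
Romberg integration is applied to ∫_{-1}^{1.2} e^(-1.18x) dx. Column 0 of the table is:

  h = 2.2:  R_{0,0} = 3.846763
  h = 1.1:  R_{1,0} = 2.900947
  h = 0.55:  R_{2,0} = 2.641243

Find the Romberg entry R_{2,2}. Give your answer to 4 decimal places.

R_{1,1} = 2.900947 + (2.900947 − 3.846763)/3 = 2.585675
R_{2,1} = 2.641243 + (2.641243 − 2.900947)/3 = 2.554675
R_{2,2} = (16·2.554675 − 2.585675) / 15 = 2.552608
(Column j=1 coincides with Simpson's rule on the same nodes.)

2.5526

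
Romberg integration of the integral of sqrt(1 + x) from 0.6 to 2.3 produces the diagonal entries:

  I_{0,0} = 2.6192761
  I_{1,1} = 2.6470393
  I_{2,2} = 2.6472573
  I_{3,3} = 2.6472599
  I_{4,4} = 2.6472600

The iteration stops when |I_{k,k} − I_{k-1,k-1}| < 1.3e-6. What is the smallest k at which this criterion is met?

k = 4

|I_{1,1} − I_{0,0}| = 0.0277632 ≥ 1.3e-6
|I_{2,2} − I_{1,1}| = 0.0002180 ≥ 1.3e-6
|I_{3,3} − I_{2,2}| = 0.0000026 ≥ 1.3e-6
|I_{4,4} − I_{3,3}| = 0.0000001 < 1.3e-6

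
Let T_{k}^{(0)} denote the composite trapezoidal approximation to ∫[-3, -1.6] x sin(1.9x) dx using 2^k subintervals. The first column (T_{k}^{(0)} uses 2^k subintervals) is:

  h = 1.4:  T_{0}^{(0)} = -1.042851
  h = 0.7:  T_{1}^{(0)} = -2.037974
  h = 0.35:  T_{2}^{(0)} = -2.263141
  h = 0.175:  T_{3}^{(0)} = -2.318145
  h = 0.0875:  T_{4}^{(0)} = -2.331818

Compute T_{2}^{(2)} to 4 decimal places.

-2.3361

T_{1}^{(1)} = (4·(-2.037974) − (-1.042851)) / 3 = -2.369682
T_{2}^{(1)} = (4·(-2.263141) − (-2.037974)) / 3 = -2.338197
T_{2}^{(2)} = -2.338197 + (-2.338197 − (-2.369682))/15 = -2.336098
(Column j=1 coincides with Simpson's rule on the same nodes.)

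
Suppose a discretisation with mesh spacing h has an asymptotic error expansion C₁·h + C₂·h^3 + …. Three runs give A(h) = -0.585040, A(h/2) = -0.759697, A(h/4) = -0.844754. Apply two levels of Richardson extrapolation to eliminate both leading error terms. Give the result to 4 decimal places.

-0.9292

First eliminate the h term (factor 2^1 = 2):
  B₁ = (2·(-0.759697) − (-0.585040))/1 = -0.934354
  B₂ = (2·(-0.844754) − (-0.759697))/1 = -0.929811
Then eliminate the h^3 term (factor 2^3 = 8):
  (8·(-0.929811) − (-0.934354))/7 = -0.929162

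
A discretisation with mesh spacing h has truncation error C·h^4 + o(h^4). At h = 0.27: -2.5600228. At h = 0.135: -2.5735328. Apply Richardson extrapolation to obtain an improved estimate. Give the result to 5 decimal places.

-2.57443

Extrapolated value = (16·A(h/2) − A(h)) / (16 − 1)
= (16·(-2.5735328) − (-2.5600228)) / 15
= -38.6165020 / 15 = -2.5744335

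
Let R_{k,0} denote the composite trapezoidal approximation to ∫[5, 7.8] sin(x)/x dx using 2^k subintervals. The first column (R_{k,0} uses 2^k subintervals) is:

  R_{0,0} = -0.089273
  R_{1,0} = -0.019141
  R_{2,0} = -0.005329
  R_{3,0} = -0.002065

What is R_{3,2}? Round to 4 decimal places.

-0.0010

Richardson extrapolation on the trapezoidal column (denominator 4−1=3):
R_{2,1} = -0.005329 + (-0.005329 − (-0.019141))/3 = -0.000725
R_{3,1} = -0.002065 + (-0.002065 − (-0.005329))/3 = -0.000977
R_{3,2} = -0.000977 + (-0.000977 − (-0.000725))/15 = -0.000994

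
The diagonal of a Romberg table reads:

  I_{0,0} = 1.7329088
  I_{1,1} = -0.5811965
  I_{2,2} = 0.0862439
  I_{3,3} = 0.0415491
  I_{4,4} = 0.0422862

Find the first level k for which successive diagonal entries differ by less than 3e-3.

k = 4

|I_{1,1} − I_{0,0}| = 2.3141053 ≥ 3e-3
|I_{2,2} − I_{1,1}| = 0.6674404 ≥ 3e-3
|I_{3,3} − I_{2,2}| = 0.0446948 ≥ 3e-3
|I_{4,4} − I_{3,3}| = 0.0007371 < 3e-3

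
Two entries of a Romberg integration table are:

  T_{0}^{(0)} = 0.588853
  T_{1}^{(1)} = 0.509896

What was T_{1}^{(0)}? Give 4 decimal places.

From T_{1}^{(1)} = (4·T_{1}^{(0)} − T_{0}^{(0)})/3, solve for T_{1}^{(0)}:
4·T_{1}^{(0)} = 3·0.509896 + 0.588853 = 2.118541
T_{1}^{(0)} = 0.529635

0.5296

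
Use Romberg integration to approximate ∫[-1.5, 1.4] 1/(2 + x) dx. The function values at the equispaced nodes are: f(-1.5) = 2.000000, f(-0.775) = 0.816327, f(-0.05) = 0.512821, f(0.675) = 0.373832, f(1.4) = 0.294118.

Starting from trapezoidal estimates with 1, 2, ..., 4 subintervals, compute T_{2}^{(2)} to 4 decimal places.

T_{0}^{(0)} (trapezoid, 1 panel, h=2.9000): 3.326471
T_{1}^{(0)} (trapezoid, 2 panels, h=1.4500): 2.406826
T_{2}^{(0)} (trapezoid, 4 panels, h=0.7250): 2.066278
T_{1}^{(1)} = 2.406826 + (2.406826 − 3.326471)/3 = 2.100278
T_{2}^{(1)} = 2.066278 + (2.066278 − 2.406826)/3 = 1.952762
T_{2}^{(2)} = 1.952762 + (1.952762 − 2.100278)/15 = 1.942928

1.9429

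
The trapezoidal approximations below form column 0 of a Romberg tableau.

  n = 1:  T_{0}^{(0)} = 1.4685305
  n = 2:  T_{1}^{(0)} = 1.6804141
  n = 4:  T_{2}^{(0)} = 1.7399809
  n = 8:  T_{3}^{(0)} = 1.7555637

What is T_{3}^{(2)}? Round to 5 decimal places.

Richardson extrapolation on the trapezoidal column (denominator 4−1=3):
T_{2}^{(1)} = 1.7399809 + (1.7399809 − 1.6804141)/3 = 1.7598365
T_{3}^{(1)} = 1.7555637 + (1.7555637 − 1.7399809)/3 = 1.7607580
T_{3}^{(2)} = 1.7607580 + (1.7607580 − 1.7598365)/15 = 1.7608194

1.76082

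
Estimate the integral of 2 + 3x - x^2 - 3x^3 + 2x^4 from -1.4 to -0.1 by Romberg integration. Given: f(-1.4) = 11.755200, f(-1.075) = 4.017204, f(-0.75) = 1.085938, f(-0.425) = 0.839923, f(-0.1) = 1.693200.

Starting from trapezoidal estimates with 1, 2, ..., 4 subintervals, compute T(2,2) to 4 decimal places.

T(0,0) (trapezoid, 1 panel, h=1.3000): 8.741460
T(1,0) (trapezoid, 2 panels, h=0.6500): 5.076590
T(2,0) (trapezoid, 4 panels, h=0.3250): 4.116861
T(1,1) = 5.076590 + (5.076590 − 8.741460)/3 = 3.854967
T(2,1) = 4.116861 + (4.116861 − 5.076590)/3 = 3.796951
T(2,2) = 3.796951 + (3.796951 − 3.854967)/15 = 3.793083

3.7931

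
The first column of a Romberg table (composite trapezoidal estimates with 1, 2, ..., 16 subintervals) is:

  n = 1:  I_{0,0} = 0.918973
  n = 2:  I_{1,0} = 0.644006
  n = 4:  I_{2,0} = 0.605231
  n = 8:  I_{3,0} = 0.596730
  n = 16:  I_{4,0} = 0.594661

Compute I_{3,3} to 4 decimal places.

0.5940

I_{1,1} = (4·0.644006 − 0.918973) / 3 = 0.552350
I_{2,1} = 0.605231 + (0.605231 − 0.644006)/3 = 0.592306
I_{3,1} = (4·0.596730 − 0.605231) / 3 = 0.593896
I_{2,2} = 0.592306 + (0.592306 − 0.552350)/15 = 0.594970
I_{3,2} = 0.593896 + (0.593896 − 0.592306)/15 = 0.594002
I_{3,3} = (64·0.594002 − 0.594970) / 63 = 0.593987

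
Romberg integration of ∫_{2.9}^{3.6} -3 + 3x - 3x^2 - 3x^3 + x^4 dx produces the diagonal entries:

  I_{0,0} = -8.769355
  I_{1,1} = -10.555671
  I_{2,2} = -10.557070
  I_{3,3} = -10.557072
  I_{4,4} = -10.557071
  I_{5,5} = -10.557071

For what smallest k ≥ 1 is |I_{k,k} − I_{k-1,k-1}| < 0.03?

|I_{1,1} − I_{0,0}| = 1.786316 ≥ 0.03
|I_{2,2} − I_{1,1}| = 0.001399 < 0.03

k = 2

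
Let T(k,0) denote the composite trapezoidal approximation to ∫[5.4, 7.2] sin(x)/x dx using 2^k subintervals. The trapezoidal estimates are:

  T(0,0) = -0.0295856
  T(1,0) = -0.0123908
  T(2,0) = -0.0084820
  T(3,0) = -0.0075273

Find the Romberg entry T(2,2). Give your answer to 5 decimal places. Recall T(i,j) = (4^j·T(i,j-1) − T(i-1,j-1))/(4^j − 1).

Richardson extrapolation on the trapezoidal column (denominator 4−1=3):
T(1,1) = -0.0123908 + (-0.0123908 − (-0.0295856))/3 = -0.0066592
T(2,1) = (4·(-0.0084820) − (-0.0123908)) / 3 = -0.0071791
T(2,2) = (16·(-0.0071791) − (-0.0066592)) / 15 = -0.0072138

-0.00721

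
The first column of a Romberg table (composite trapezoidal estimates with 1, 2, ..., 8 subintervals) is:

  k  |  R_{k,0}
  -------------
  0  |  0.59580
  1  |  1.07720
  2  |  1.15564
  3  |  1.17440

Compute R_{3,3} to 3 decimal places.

R_{1,1} = (4·1.07720 − 0.59580) / 3 = 1.23767
R_{2,1} = (4·1.15564 − 1.07720) / 3 = 1.18179
R_{3,1} = 1.17440 + (1.17440 − 1.15564)/3 = 1.18065
R_{2,2} = 1.18179 + (1.18179 − 1.23767)/15 = 1.17806
R_{3,2} = (16·1.18065 − 1.18179) / 15 = 1.18057
R_{3,3} = 1.18057 + (1.18057 − 1.17806)/63 = 1.18061

1.181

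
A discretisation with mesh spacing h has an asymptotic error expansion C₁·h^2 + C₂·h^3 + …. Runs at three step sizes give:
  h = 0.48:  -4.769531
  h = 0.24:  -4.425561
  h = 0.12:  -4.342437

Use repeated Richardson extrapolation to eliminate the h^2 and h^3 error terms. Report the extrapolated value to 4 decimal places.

-4.3153

First eliminate the h^2 term (factor 2^2 = 4):
  B₁ = (4·(-4.425561) − (-4.769531))/3 = -4.310904
  B₂ = (4·(-4.342437) − (-4.425561))/3 = -4.314729
Then eliminate the h^3 term (factor 2^3 = 8):
  (8·(-4.314729) − (-4.310904))/7 = -4.315275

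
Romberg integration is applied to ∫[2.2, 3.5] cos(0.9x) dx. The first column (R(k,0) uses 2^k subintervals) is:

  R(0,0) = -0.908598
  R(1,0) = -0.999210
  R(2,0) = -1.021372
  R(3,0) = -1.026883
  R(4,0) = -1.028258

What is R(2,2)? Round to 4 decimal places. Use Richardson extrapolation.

-1.0287

Richardson extrapolation on the trapezoidal column (denominator 4−1=3):
R(1,1) = (4·(-0.999210) − (-0.908598)) / 3 = -1.029414
R(2,1) = -1.021372 + (-1.021372 − (-0.999210))/3 = -1.028759
R(2,2) = (16·(-1.028759) − (-1.029414)) / 15 = -1.028715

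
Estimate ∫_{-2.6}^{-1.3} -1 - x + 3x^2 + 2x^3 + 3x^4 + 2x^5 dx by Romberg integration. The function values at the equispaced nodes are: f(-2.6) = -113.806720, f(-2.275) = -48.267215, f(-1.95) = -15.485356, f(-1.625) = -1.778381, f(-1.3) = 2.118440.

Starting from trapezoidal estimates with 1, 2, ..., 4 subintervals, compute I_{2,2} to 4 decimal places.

-37.1092

I_{0,0} (trapezoid, 1 panel, h=1.3000): -72.597382
I_{1,0} (trapezoid, 2 panels, h=0.6500): -46.364172
I_{2,0} (trapezoid, 4 panels, h=0.3250): -39.446905
I_{1,1} = -46.364172 + (-46.364172 − (-72.597382))/3 = -37.619769
I_{2,1} = -39.446905 + (-39.446905 − (-46.364172))/3 = -37.141149
I_{2,2} = -37.141149 + (-37.141149 − (-37.619769))/15 = -37.109241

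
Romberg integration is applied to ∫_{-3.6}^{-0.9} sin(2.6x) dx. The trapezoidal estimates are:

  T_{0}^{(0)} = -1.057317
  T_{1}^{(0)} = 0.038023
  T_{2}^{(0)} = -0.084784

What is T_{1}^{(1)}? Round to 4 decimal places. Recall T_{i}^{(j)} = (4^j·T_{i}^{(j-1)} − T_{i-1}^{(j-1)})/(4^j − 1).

Richardson extrapolation on the trapezoidal column (denominator 4−1=3):
T_{1}^{(1)} = 0.038023 + (0.038023 − (-1.057317))/3 = 0.403136

0.4031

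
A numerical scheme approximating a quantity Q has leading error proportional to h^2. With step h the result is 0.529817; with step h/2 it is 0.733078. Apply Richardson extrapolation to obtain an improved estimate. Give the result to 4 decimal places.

The leading error scales as h^2; refining by a factor of 2 reduces it by 2^2 = 4.
Extrapolated value = (4·A(h/2) − A(h)) / (4 − 1)
= (4·0.733078 − 0.529817) / 3
= 2.402495 / 3 = 0.800832

0.8008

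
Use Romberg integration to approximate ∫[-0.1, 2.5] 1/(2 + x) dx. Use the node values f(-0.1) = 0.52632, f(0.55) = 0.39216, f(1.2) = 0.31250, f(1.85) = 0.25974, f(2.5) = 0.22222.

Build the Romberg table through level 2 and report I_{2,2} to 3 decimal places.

I_{0,0} (trapezoid, 1 panel, h=2.6000): 0.97310
I_{1,0} (trapezoid, 2 panels, h=1.3000): 0.89280
I_{2,0} (trapezoid, 4 panels, h=0.6500): 0.87014
I_{1,1} = 0.89280 + (0.89280 − 0.97310)/3 = 0.86603
I_{2,1} = 0.87014 + (0.87014 − 0.89280)/3 = 0.86259
I_{2,2} = 0.86259 + (0.86259 − 0.86603)/15 = 0.86236

0.862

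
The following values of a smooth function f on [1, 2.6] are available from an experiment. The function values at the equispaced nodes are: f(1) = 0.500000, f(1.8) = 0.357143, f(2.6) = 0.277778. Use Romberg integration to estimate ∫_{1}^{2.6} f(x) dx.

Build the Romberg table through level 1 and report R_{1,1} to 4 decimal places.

R_{0,0} (trapezoid, 1 panel, h=1.6000): 0.622222
R_{1,0} (trapezoid, 2 panels, h=0.8000): 0.596826
R_{1,1} = 0.596826 + (0.596826 − 0.622222)/3 = 0.588361

0.5884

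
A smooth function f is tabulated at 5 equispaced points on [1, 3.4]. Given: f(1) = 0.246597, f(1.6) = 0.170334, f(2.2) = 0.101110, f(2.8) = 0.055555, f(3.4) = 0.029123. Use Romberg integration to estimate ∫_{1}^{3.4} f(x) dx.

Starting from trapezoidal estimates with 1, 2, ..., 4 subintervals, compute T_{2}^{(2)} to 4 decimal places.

0.2766

T_{0}^{(0)} (trapezoid, 1 panel, h=2.4000): 0.330864
T_{1}^{(0)} (trapezoid, 2 panels, h=1.2000): 0.286764
T_{2}^{(0)} (trapezoid, 4 panels, h=0.6000): 0.278915
T_{1}^{(1)} = 0.286764 + (0.286764 − 0.330864)/3 = 0.272064
T_{2}^{(1)} = 0.278915 + (0.278915 − 0.286764)/3 = 0.276299
T_{2}^{(2)} = 0.276299 + (0.276299 − 0.272064)/15 = 0.276581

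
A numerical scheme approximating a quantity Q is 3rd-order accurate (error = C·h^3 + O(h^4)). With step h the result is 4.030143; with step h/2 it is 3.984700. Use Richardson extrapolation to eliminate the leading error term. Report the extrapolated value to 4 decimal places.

3.9782

The leading error scales as h^3; refining by a factor of 2 reduces it by 2^3 = 8.
Extrapolated value = (8·A(h/2) − A(h)) / (8 − 1)
= (8·3.984700 − 4.030143) / 7
= 27.847457 / 7 = 3.978208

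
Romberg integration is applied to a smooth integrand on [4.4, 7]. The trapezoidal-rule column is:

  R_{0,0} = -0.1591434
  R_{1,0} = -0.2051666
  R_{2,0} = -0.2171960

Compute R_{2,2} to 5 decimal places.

-0.22125

Richardson extrapolation on the trapezoidal column (denominator 4−1=3):
R_{1,1} = -0.2051666 + (-0.2051666 − (-0.1591434))/3 = -0.2205077
R_{2,1} = -0.2171960 + (-0.2171960 − (-0.2051666))/3 = -0.2212058
R_{2,2} = -0.2212058 + (-0.2212058 − (-0.2205077))/15 = -0.2212523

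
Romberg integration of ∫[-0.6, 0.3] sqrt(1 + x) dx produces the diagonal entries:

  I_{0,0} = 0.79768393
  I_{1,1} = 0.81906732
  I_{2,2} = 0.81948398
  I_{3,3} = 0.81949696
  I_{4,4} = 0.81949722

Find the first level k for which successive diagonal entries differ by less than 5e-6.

|I_{1,1} − I_{0,0}| = 0.02138339 ≥ 5e-6
|I_{2,2} − I_{1,1}| = 0.00041666 ≥ 5e-6
|I_{3,3} − I_{2,2}| = 0.00001298 ≥ 5e-6
|I_{4,4} − I_{3,3}| = 0.00000026 < 5e-6

k = 4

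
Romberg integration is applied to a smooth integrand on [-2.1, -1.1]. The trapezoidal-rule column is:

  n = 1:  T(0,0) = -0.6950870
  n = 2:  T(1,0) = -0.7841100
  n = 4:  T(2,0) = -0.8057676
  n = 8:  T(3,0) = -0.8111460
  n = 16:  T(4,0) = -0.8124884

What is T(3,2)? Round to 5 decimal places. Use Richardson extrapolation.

Richardson extrapolation on the trapezoidal column (denominator 4−1=3):
T(2,1) = -0.8057676 + (-0.8057676 − (-0.7841100))/3 = -0.8129868
T(3,1) = -0.8111460 + (-0.8111460 − (-0.8057676))/3 = -0.8129388
T(3,2) = (16·(-0.8129388) − (-0.8129868)) / 15 = -0.8129356

-0.81294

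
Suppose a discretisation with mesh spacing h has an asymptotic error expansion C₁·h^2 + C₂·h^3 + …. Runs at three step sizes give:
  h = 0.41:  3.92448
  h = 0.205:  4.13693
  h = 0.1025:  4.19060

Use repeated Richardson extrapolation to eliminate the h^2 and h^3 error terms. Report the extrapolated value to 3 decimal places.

First eliminate the h^2 term (factor 2^2 = 4):
  B₁ = (4·4.13693 − 3.92448)/3 = 4.20775
  B₂ = (4·4.19060 − 4.13693)/3 = 4.20849
Then eliminate the h^3 term (factor 2^3 = 8):
  (8·4.20849 − 4.20775)/7 = 4.20860

4.209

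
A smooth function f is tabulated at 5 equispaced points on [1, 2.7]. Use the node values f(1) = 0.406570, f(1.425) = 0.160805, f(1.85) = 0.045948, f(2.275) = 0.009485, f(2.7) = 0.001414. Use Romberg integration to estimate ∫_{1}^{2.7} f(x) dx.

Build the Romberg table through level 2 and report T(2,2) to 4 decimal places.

0.1673

T(0,0) (trapezoid, 1 panel, h=1.7000): 0.346786
T(1,0) (trapezoid, 2 panels, h=0.8500): 0.212449
T(2,0) (trapezoid, 4 panels, h=0.4250): 0.178598
T(1,1) = 0.212449 + (0.212449 − 0.346786)/3 = 0.167670
T(2,1) = 0.178598 + (0.178598 − 0.212449)/3 = 0.167314
T(2,2) = 0.167314 + (0.167314 − 0.167670)/15 = 0.167290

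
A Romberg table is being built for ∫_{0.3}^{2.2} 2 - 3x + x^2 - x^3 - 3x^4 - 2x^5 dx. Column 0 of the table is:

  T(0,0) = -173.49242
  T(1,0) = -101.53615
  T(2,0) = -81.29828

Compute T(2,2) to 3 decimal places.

T(1,1) = (4·(-101.53615) − (-173.49242)) / 3 = -77.55073
T(2,1) = (4·(-81.29828) − (-101.53615)) / 3 = -74.55232
T(2,2) = (16·(-74.55232) − (-77.55073)) / 15 = -74.35243

-74.352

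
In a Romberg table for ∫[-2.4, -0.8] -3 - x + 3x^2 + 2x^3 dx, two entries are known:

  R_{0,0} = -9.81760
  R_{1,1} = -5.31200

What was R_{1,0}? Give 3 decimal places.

From R_{1,1} = (4·R_{1,0} − R_{0,0})/3, solve for R_{1,0}:
4·R_{1,0} = 3·(-5.31200) + (-9.81760) = -25.75360
R_{1,0} = -6.43840

-6.438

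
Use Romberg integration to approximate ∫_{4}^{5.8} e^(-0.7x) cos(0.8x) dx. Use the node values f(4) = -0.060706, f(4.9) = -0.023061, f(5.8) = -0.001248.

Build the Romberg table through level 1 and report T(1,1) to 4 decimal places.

T(0,0) (trapezoid, 1 panel, h=1.8000): -0.055759
T(1,0) (trapezoid, 2 panels, h=0.9000): -0.048634
T(1,1) = -0.048634 + (-0.048634 − (-0.055759))/3 = -0.046259

-0.0463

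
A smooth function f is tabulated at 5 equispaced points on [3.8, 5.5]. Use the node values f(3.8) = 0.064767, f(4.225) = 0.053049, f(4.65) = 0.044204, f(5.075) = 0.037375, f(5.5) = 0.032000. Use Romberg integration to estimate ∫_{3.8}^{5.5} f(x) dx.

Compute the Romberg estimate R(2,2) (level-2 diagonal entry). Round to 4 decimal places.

R(0,0) (trapezoid, 1 panel, h=1.7000): 0.082252
R(1,0) (trapezoid, 2 panels, h=0.8500): 0.078699
R(2,0) (trapezoid, 4 panels, h=0.4250): 0.077780
R(1,1) = 0.078699 + (0.078699 − 0.082252)/3 = 0.077515
R(2,1) = 0.077780 + (0.077780 − 0.078699)/3 = 0.077474
R(2,2) = 0.077474 + (0.077474 − 0.077515)/15 = 0.077471

0.0775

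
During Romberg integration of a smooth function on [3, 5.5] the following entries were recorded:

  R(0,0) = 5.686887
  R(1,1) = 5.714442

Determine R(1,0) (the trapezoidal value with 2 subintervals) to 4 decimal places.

From R(1,1) = (4·R(1,0) − R(0,0))/3, solve for R(1,0):
4·R(1,0) = 3·5.714442 + 5.686887 = 22.830213
R(1,0) = 5.707553

5.7076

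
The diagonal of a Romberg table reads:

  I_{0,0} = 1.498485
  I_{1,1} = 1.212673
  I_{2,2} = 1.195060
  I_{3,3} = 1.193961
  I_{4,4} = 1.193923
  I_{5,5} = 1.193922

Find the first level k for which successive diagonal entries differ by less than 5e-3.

k = 3

|I_{1,1} − I_{0,0}| = 0.285812 ≥ 5e-3
|I_{2,2} − I_{1,1}| = 0.017613 ≥ 5e-3
|I_{3,3} − I_{2,2}| = 0.001099 < 5e-3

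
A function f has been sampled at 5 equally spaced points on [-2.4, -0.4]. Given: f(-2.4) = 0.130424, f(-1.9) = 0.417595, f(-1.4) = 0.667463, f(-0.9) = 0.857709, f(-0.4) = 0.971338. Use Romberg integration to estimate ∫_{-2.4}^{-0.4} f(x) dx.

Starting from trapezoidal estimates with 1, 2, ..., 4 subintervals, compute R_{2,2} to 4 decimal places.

R_{0,0} (trapezoid, 1 panel, h=2.0000): 1.101762
R_{1,0} (trapezoid, 2 panels, h=1.0000): 1.218344
R_{2,0} (trapezoid, 4 panels, h=0.5000): 1.246824
R_{1,1} = 1.218344 + (1.218344 − 1.101762)/3 = 1.257205
R_{2,1} = 1.246824 + (1.246824 − 1.218344)/3 = 1.256317
R_{2,2} = 1.256317 + (1.256317 − 1.257205)/15 = 1.256258

1.2563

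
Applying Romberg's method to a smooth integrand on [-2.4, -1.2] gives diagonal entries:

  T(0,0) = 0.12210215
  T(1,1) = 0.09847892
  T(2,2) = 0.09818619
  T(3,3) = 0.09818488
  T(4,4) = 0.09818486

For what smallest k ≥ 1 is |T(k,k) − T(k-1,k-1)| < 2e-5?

k = 3

|T(1,1) − T(0,0)| = 0.02362323 ≥ 2e-5
|T(2,2) − T(1,1)| = 0.00029273 ≥ 2e-5
|T(3,3) − T(2,2)| = 0.00000131 < 2e-5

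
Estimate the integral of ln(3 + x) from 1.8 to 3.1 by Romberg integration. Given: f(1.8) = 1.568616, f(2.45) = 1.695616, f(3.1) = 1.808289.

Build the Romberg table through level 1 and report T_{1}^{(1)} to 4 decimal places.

T_{0}^{(0)} (trapezoid, 1 panel, h=1.3000): 2.194988
T_{1}^{(0)} (trapezoid, 2 panels, h=0.6500): 2.199645
T_{1}^{(1)} = 2.199645 + (2.199645 − 2.194988)/3 = 2.201197

2.2012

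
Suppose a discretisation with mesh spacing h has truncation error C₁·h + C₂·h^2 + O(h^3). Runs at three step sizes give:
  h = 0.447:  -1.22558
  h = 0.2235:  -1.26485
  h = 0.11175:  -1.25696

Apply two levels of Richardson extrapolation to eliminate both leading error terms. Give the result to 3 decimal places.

-1.231

First eliminate the h term (factor 2^1 = 2):
  B₁ = (2·(-1.26485) − (-1.22558))/1 = -1.30412
  B₂ = (2·(-1.25696) − (-1.26485))/1 = -1.24907
Then eliminate the h^2 term (factor 2^2 = 4):
  (4·(-1.24907) − (-1.30412))/3 = -1.23072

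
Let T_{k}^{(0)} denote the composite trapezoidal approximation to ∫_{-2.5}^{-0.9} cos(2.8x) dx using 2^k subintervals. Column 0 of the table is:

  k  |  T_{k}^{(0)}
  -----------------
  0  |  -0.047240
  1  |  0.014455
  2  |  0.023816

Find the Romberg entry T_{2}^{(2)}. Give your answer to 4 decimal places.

T_{1}^{(1)} = 0.014455 + (0.014455 − (-0.047240))/3 = 0.035020
T_{2}^{(1)} = (4·0.023816 − 0.014455) / 3 = 0.026936
T_{2}^{(2)} = (16·0.026936 − 0.035020) / 15 = 0.026397

0.0264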